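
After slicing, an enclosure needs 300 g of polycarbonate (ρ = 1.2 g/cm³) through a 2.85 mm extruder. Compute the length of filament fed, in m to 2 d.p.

Volume = 300 g / 1.2 g·cm⁻³ = 250 cm³ = 250000 mm³.
A = π r² = π × 1.425² = 6.3794 mm².
L = V/A = 250000/6.3794 = 39188.64 mm → 39.19 m.

39.19 m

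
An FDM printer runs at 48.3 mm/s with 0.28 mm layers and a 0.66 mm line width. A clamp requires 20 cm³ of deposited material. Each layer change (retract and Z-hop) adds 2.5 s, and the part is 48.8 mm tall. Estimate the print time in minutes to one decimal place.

44.6 minutes

Extrusion cross-section = 0.28 × 0.66, so 0.1848 mm².
Toolpath length = 20 cm³ / 0.1848 mm² = 20000 / 0.1848 = 108225.1 mm.
Time extruding = 108225.1 / 48.3 = 2240.7 s.
Layer count = ceil(48.8 / 0.28) = 175.
Layer-change overhead = 175 × 2.5 = 437.5 s.
Total = 2240.7 + 437.5 = 2678.2 s = 44.6 minutes.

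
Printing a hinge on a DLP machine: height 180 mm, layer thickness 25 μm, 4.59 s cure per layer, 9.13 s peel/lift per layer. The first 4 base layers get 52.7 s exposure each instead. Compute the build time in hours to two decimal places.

Layers = ⌈180/0.025⌉ = 7200.
Base layers = 4 × (52.7 + 9.13) = 247.32 s.
Regular layers = 7196 × (4.59 + 9.13) = 98729.12 s.
Total = 247.32 + 98729.12 = 98976.44 s = 27.49 hours.

27.49 hours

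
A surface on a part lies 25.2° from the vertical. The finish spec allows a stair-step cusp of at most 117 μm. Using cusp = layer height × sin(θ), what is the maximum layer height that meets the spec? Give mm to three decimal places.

0.275 mm

t = h_c / sin θ = 0.117 / 0.4258 = 0.275 mm.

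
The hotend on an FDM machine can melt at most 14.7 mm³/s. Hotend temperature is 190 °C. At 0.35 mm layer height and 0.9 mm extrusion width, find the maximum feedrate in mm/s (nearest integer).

Bead cross-section = 0.35 × 0.9 = 0.315 mm².
v_max = Q/A = 14.7/0.315 = 46.67 mm/s → 47 mm/s.

47 mm/s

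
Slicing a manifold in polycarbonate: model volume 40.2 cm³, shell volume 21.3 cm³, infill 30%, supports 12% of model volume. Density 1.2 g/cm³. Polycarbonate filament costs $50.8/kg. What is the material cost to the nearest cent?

Interior volume: 40.2 − 21.3 → 18.9 cm³.
Infill volume = 0.30 × 18.9, so 5.67 cm³.
Support = 0.12 × 40.2, so 4.824 cm³.
Total extruded: 21.3 + 5.67 + 4.824 → 31.794 cm³.
Mass = 31.794 × 1.2 = 38.1528 g.
At $50.8/kg: 38.1528/1000 × 50.8 = $1.94.

$1.94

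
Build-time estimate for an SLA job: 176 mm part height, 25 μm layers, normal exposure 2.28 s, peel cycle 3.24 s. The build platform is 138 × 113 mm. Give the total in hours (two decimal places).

10.79 hours

Layers = ⌈176/0.025⌉ = 7040.
Each layer takes = 2.28 + 3.24 = 5.52 s.
Build time: 7040 × 5.52 s = 38860.8 s, i.e. 10.79 hours.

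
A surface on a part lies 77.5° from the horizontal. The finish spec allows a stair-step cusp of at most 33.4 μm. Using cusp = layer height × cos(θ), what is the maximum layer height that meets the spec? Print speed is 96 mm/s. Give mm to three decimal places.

0.154 mm

t = h_c / cos θ = 0.0334 / 0.2164 = 0.154 mm.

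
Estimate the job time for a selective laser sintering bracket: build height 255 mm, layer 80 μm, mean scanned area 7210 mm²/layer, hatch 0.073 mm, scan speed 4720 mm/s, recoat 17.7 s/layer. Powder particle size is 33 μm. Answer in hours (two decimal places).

34.20 hours

Number of layers: 255 / 0.08 → 3188 (rounded up).
Scan path per layer: 7210 / 0.073 → 98767.1 mm.
Scan time per layer = 98767.1 / 4720, so 20.9252 s.
Per-layer time: 20.9252 + 17.7 → 38.6252 s.
3188 layers × 38.6252 s/layer = 123137.1376 s, i.e. 34.20 hours.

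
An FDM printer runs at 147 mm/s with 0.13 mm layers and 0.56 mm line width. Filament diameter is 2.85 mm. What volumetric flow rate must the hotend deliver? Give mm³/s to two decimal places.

10.70

A = 0.13 × 0.56, so 0.0728 mm².
Q = v·A = 147 × 0.0728 = 10.70 mm³/s.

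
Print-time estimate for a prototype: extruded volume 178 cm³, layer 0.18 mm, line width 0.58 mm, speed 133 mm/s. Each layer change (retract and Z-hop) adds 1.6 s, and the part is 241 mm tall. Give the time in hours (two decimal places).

Line area = 0.18 × 0.58 = 0.1044 mm².
Toolpath length = 178 cm³ / 0.1044 mm² = 178000 / 0.1044 = 1704980.8 mm.
Print-move time: 1704980.8 / 133 → 12819.4 s.
Layer count = ceil(241 / 0.18) = 1339.
Layer-change overhead: 1339 × 1.6 → 2142.4 s.
Altogether 12819.4 + 2142.4 = 14961.8 s, i.e. 4.16 hours.

4.16 hours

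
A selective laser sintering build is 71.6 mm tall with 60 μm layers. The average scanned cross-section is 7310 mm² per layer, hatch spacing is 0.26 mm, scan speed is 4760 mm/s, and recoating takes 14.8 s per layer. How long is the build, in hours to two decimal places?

6.87 hours

Layer count = ceil(71.6 / 0.06) = 1194.
Hatch length per layer: 7310 / 0.26 → 28115.4 mm.
Laser time per layer: 28115.4 / 4760 → 5.9066 s.
Layer cycle: 5.9066 + 14.8 → 20.7066 s.
1194 layers × 20.7066 s/layer = 24723.6804 s, i.e. 6.87 hours.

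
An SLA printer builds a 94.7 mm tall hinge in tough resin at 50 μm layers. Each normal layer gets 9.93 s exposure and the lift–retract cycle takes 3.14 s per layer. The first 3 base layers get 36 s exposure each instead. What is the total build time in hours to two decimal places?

6.90 hours

Number of layers: 94.7 / 0.05 → 1894 (rounded up).
Bottom layers = 3 × (36 + 3.14), so 117.42 s.
Regular layers = 1891 × (9.93 + 3.14), so 24715.37 s.
Total = 117.42 + 24715.37 = 24832.79 s = 6.90 hours.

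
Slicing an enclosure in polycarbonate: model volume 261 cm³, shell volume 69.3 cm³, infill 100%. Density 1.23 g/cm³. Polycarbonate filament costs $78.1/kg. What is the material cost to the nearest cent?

$25.07

Volume inside the shell = 261 − 69.3, so 191.7 cm³.
Deposited infill = 1.00 × 191.7, so 191.7 cm³.
Deposited volume = 69.3 + 191.7 = 261 cm³.
Mass: 261 × 1.23 → 321.03 g.
At $78.1/kg: 321.03/1000 × 78.1 = $25.07.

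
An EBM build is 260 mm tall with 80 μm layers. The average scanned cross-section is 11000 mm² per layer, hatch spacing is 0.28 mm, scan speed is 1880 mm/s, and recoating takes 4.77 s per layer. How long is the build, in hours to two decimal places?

23.17 hours

Layers = ⌈260/0.08⌉ = 3250.
Hatch length per layer = 11000 / 0.28 = 39285.7 mm.
Scan time per layer: 39285.7 / 1880 → 20.8966 s.
Layer cycle: 20.8966 + 4.77 → 25.6666 s.
Build time = 3250 × 25.6666 = 83416.45 s = 23.17 hours.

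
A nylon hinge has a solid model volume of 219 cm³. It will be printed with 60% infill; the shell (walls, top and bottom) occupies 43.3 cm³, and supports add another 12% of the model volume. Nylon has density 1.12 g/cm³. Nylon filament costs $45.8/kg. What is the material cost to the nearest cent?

$8.98

Infill region = 219 − 43.3, so 175.7 cm³.
Infill deposited = 0.60 × 175.7 = 105.42 cm³.
Support = 0.12 × 219 = 26.28 cm³.
Deposited volume = 43.3 + 105.42 + 26.28, so 175 cm³.
Mass = 175 × 1.12 = 196 g.
Cost = 196 g / 1000 × $45.8/kg = $8.98.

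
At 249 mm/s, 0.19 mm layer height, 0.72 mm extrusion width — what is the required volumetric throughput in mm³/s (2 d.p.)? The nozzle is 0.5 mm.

A: 0.19 × 0.72 → 0.1368 mm².
Volumetric flow = 249 × 0.1368 = 34.06 mm³/s.

34.06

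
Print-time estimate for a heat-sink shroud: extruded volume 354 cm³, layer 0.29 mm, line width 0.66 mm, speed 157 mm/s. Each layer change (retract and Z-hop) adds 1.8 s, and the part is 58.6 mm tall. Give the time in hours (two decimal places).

Bead cross-section = 0.29 × 0.66 = 0.1914 mm².
Path length: 354000 mm³ / 0.1914 mm² → 1849529.8 mm.
Time extruding: 1849529.8 / 157 → 11780.4 s.
Layers = ⌈58.6/0.29⌉ = 203.
Layer-change overhead = 203 × 1.8 = 365.4 s.
Total = 11780.4 + 365.4 = 12145.8 s = 3.37 hours.

3.37 hours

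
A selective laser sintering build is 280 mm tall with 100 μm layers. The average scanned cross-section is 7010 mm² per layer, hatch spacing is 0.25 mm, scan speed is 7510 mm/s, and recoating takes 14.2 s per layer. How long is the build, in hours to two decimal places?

Layers = ⌈280/0.1⌉ = 2800.
Hatch length per layer: 7010 / 0.25 → 28040 mm.
Per-layer scan time: 28040 / 7510 → 3.7337 s.
Per-layer time: 3.7337 + 14.2 → 17.9337 s.
Build time = 2800 × 17.9337 = 50214.36 s = 13.95 hours.

13.95 hours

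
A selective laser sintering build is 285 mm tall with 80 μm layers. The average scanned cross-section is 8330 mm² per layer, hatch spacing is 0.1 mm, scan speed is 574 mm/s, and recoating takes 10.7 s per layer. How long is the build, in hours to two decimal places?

Layer count = ceil(285 / 0.08) = 3563.
Hatch length per layer = 8330 / 0.1, so 83300 mm.
Scan time per layer: 83300 / 574 → 145.122 s.
Per-layer time: 145.122 + 10.7 → 155.822 s.
Build time = 3563 × 155.822 = 555193.786 s = 154.22 hours.

154.22 hours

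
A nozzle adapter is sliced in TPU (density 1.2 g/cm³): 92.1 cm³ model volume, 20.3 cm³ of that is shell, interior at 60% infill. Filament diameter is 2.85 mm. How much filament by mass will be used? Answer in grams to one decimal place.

76.1 g

Infill region: 92.1 − 20.3 → 71.8 cm³.
Infill deposited: 0.60 × 71.8 → 43.08 cm³.
Total printed volume = 20.3 + 43.08 = 63.38 cm³.
Mass = 63.38 × 1.2 = 76.056 g.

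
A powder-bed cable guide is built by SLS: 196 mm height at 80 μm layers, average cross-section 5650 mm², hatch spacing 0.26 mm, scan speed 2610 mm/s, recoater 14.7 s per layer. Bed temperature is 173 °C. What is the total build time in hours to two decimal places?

Layer count = ceil(196 / 0.08) = 2450.
Hatch length per layer: 5650 / 0.26 → 21730.8 mm.
Per-layer scan time = 21730.8 / 2610 = 8.326 s.
Time per layer = 8.326 + 14.7, so 23.026 s.
Total: 2450 × 23.026 s = 56413.7 s → 15.67 hours.

15.67 hours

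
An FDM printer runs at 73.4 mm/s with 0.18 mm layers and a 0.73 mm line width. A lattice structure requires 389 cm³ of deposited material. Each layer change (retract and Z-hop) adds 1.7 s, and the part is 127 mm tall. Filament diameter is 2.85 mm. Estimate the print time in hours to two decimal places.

Bead cross-section = 0.18 × 0.73, so 0.1314 mm².
Path length: 389000 mm³ / 0.1314 mm² → 2960426.2 mm.
Print-move time = 2960426.2 / 73.4 = 40332.8 s.
Number of layers: 127 / 0.18 → 706 (rounded up).
Non-print overhead = 706 × 1.7, so 1200.2 s.
Altogether 40332.8 + 1200.2 = 41533 s, i.e. 11.54 hours.

11.54 hours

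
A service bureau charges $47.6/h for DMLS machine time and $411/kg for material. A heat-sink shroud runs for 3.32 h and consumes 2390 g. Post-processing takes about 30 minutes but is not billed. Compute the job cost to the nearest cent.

Machine cost = 47.6 × 3.32 = $158.032.
Material cost = 411 × 2390/1000, so $982.29.
Job cost: 158.032 + 982.29 = 1140.322 ≈ $1140.32.

$1140.32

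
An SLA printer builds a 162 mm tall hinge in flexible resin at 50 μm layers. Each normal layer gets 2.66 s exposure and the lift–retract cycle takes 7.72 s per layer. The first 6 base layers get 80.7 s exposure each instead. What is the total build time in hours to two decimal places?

9.47 hours

Layer count = ceil(162 / 0.05) = 3240.
Base layers = 6 × (80.7 + 7.72) = 530.52 s.
Normal layers: 3234 × (2.66 + 7.72) → 33568.92 s.
Total = 530.52 + 33568.92 = 34099.44 s = 9.47 hours.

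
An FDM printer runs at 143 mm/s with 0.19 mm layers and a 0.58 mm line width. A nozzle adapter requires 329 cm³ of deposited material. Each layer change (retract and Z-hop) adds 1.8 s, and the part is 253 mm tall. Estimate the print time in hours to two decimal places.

6.47 hours

Line area: 0.19 × 0.58 → 0.1102 mm².
Total extruded path = 329000/0.1102 = 2985480.9 mm.
Print-move time = 2985480.9 / 143, so 20877.5 s.
Number of layers: 253 / 0.19 → 1332 (rounded up).
Non-print overhead: 1332 × 1.8 → 2397.6 s.
Total = 20877.5 + 2397.6 = 23275.1 s = 6.47 hours.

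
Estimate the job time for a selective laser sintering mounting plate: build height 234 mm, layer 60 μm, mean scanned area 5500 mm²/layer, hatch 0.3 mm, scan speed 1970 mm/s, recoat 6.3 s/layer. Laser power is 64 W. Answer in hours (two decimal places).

16.91 hours

Layers = ⌈234/0.06⌉ = 3900.
Hatch length per layer: 5500 / 0.3 → 18333.3 mm.
Per-layer scan time: 18333.3 / 1970 → 9.3062 s.
Time per layer = 9.3062 + 6.3, so 15.6062 s.
Total: 3900 × 15.6062 s = 60864.18 s → 16.91 hours.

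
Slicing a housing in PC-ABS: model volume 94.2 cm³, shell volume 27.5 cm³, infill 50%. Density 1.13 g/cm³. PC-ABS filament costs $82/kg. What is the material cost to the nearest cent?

Interior volume = 94.2 − 27.5 = 66.7 cm³.
Infill volume = 0.50 × 66.7 = 33.35 cm³.
Deposited volume = 27.5 + 33.35, so 60.85 cm³.
Mass = 60.85 × 1.13 = 68.7605 g.
Cost = 68.7605 g / 1000 × $82/kg = $5.64.

$5.64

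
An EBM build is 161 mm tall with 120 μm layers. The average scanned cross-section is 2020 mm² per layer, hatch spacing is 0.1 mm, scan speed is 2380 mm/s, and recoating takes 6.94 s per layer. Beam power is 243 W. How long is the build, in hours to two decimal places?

5.75 hours

Layer count = ceil(161 / 0.12) = 1342.
Per-layer scan distance = 2020 / 0.1, so 20200 mm.
Scan time per layer = 20200 / 2380 = 8.4874 s.
Layer cycle = 8.4874 + 6.94 = 15.4274 s.
1342 layers × 15.4274 s/layer = 20703.5708 s, i.e. 5.75 hours.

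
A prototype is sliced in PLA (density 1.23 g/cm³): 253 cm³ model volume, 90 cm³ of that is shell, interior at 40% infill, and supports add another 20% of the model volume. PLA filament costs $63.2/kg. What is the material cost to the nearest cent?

$16.00

Volume inside the shell: 253 − 90 → 163 cm³.
Infill volume = 0.40 × 163 = 65.2 cm³.
Support: 0.20 × 253 → 50.6 cm³.
Deposited volume = 90 + 65.2 + 50.6, so 205.8 cm³.
Mass = 205.8 × 1.23 = 253.134 g.
At $63.2/kg: 253.134/1000 × 63.2 = $16.00.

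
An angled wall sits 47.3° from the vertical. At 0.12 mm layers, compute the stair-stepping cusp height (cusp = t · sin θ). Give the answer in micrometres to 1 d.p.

88.2 μm

sin(47.3°) = 0.7349, so cusp = 0.12 × 0.7349 = 0.088188 mm → 88.2 μm.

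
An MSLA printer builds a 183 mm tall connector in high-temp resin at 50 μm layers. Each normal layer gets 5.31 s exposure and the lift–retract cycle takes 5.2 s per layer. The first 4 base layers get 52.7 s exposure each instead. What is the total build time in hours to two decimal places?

10.74 hours

Layer count = ceil(183 / 0.05) = 3660.
Bottom layers: 4 × (52.7 + 5.2) → 231.6 s.
Remaining layers: 3656 × (5.31 + 5.2) → 38424.56 s.
Sum: 231.6 + 38424.56 = 38656.16 s → 10.74 hours.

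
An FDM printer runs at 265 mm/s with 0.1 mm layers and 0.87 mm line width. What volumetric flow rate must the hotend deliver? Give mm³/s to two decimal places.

23.06

Bead cross-section: 0.1 × 0.87 → 0.087 mm².
Q = v·A = 265 × 0.087 = 23.06 mm³/s.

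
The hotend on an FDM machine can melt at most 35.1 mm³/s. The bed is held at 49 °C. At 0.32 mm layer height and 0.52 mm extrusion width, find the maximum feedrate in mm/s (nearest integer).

Bead cross-section = 0.32 × 0.52 = 0.1664 mm².
Max speed = 35.1 / 0.1664 = 210.94 ≈ 211 mm/s.

211 mm/s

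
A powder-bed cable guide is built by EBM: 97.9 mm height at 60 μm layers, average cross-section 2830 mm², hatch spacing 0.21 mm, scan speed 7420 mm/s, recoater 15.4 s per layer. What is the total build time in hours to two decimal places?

Number of layers: 97.9 / 0.06 → 1632 (rounded up).
Per-layer scan distance = 2830 / 0.21 = 13476.2 mm.
Scan time per layer = 13476.2 / 7420, so 1.8162 s.
Layer cycle: 1.8162 + 15.4 → 17.2162 s.
1632 layers × 17.2162 s/layer = 28096.8384 s, i.e. 7.80 hours.

7.80 hours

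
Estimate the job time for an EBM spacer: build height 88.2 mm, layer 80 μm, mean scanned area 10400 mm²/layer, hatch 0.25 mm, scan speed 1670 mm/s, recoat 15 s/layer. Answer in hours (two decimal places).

12.23 hours

Number of layers: 88.2 / 0.08 → 1103 (rounded up).
Hatch length per layer = 10400 / 0.25, so 41600 mm.
Beam time per layer = 41600 / 1670 = 24.9102 s.
Per-layer time = 24.9102 + 15 = 39.9102 s.
Build time = 1103 × 39.9102 = 44020.9506 s = 12.23 hours.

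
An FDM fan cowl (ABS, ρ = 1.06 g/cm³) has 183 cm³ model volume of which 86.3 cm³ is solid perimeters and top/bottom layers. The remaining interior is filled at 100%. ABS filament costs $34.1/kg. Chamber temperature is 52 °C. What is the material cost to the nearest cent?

$6.61

Interior volume = 183 − 86.3, so 96.7 cm³.
Infill deposited = 1.00 × 96.7, so 96.7 cm³.
Total printed volume: 86.3 + 96.7 → 183 cm³.
Mass = 183 × 1.06 = 193.98 g.
At $34.1/kg: 193.98/1000 × 34.1 = $6.61.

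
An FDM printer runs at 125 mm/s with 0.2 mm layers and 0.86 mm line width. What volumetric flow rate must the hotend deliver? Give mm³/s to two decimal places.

Bead cross-section = 0.2 × 0.86, so 0.172 mm².
Volumetric flow = 125 × 0.172 = 21.50 mm³/s.

21.50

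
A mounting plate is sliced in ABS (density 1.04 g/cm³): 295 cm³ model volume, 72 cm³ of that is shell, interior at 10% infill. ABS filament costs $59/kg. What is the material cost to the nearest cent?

$5.79

Interior volume = 295 − 72 = 223 cm³.
Infill deposited = 0.10 × 223, so 22.3 cm³.
Deposited volume: 72 + 22.3 → 94.3 cm³.
Mass: 94.3 × 1.04 → 98.072 g.
Cost = 98.072 g / 1000 × $59/kg = $5.79.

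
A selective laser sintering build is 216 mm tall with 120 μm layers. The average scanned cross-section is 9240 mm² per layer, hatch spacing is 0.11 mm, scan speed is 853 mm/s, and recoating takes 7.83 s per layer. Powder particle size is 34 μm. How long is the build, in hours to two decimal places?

Layers = ⌈216/0.12⌉ = 1800.
Per-layer scan distance: 9240 / 0.11 → 84000 mm.
Laser time per layer = 84000 / 853 = 98.476 s.
Time per layer: 98.476 + 7.83 → 106.306 s.
Build time = 1800 × 106.306 = 191350.8 s = 53.15 hours.

53.15 hours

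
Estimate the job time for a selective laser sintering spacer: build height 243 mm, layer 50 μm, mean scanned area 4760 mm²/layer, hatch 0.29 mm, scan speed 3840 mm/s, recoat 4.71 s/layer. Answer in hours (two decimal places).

Number of layers: 243 / 0.05 → 4860 (rounded up).
Per-layer scan distance = 4760 / 0.29, so 16413.8 mm.
Scan time per layer = 16413.8 / 3840 = 4.2744 s.
Per-layer time = 4.2744 + 4.71 = 8.9844 s.
4860 layers × 8.9844 s/layer = 43664.184 s, i.e. 12.13 hours.

12.13 hours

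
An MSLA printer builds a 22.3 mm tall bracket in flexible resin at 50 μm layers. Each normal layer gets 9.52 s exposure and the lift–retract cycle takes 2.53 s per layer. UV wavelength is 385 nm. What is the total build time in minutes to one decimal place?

89.6 minutes

Layer count = ceil(22.3 / 0.05) = 446.
Per-layer time: 9.52 + 2.53 → 12.05 s.
Total = 446 × 12.05 = 5374.3 s = 89.6 minutes.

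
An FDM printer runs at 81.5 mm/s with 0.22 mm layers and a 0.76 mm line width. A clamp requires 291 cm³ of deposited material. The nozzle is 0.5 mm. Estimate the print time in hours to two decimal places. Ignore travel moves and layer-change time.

5.93 hours

Extrusion cross-section = 0.22 × 0.76 = 0.1672 mm².
Toolpath length = 291 cm³ / 0.1672 mm² = 291000 / 0.1672 = 1740430.6 mm.
Print-move time = 1740430.6 / 81.5, so 21355 s.
Converting: 21355 s = 5.93 hours.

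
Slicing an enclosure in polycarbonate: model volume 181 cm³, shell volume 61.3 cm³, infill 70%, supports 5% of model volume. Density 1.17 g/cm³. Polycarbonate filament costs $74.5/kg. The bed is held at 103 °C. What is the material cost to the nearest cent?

Interior volume: 181 − 61.3 → 119.7 cm³.
Infill volume = 0.70 × 119.7 = 83.79 cm³.
Support = 0.05 × 181 = 9.05 cm³.
Total printed volume = 61.3 + 83.79 + 9.05 = 154.14 cm³.
Mass: 154.14 × 1.17 → 180.3438 g.
At $74.5/kg: 180.3438/1000 × 74.5 = $13.44.

$13.44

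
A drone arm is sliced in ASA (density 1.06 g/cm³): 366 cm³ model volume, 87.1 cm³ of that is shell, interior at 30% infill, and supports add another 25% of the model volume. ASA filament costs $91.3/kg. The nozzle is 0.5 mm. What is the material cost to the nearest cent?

$25.38

Infill region = 366 − 87.1, so 278.9 cm³.
Infill deposited: 0.30 × 278.9 → 83.67 cm³.
Support: 0.25 × 366 → 91.5 cm³.
Deposited volume = 87.1 + 83.67 + 91.5 = 262.27 cm³.
Mass = 262.27 × 1.06, so 278.0062 g.
At $91.3/kg: 278.0062/1000 × 91.3 = $25.38.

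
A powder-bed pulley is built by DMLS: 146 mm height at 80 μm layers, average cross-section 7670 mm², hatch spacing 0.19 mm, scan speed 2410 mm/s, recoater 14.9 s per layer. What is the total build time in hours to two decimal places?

Layer count = ceil(146 / 0.08) = 1825.
Hatch length per layer: 7670 / 0.19 → 40368.4 mm.
Per-layer scan time: 40368.4 / 2410 → 16.7504 s.
Layer cycle = 16.7504 + 14.9, so 31.6504 s.
Total: 1825 × 31.6504 s = 57761.98 s → 16.04 hours.

16.04 hours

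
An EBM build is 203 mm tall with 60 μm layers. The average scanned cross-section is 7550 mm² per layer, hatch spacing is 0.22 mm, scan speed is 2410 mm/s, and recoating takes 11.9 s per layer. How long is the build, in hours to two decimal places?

24.57 hours

Layers = ⌈203/0.06⌉ = 3384.
Hatch length per layer: 7550 / 0.22 → 34318.2 mm.
Scan time per layer: 34318.2 / 2410 → 14.2399 s.
Time per layer = 14.2399 + 11.9 = 26.1399 s.
3384 layers × 26.1399 s/layer = 88457.4216 s, i.e. 24.57 hours.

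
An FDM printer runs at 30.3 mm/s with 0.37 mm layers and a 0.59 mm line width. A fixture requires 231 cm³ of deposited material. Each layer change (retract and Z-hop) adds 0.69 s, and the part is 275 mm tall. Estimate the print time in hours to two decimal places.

9.84 hours

Bead cross-section: 0.37 × 0.59 → 0.2183 mm².
Total extruded path = 231000/0.2183 = 1058176.8 mm.
Time extruding: 1058176.8 / 30.3 → 34923.3 s.
Number of layers: 275 / 0.37 → 744 (rounded up).
Z-hop total = 744 × 0.69, so 513.36 s.
Altogether 34923.3 + 513.36 = 35436.66 s, i.e. 9.84 hours.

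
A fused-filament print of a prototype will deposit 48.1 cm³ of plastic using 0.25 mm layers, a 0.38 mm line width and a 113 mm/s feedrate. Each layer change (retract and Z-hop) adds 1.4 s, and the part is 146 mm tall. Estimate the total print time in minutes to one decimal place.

Extrusion cross-section: 0.25 × 0.38 → 0.095 mm².
Total extruded path = 48100/0.095 = 506315.8 mm.
Print-move time = 506315.8 / 113 = 4480.7 s.
Layer count = ceil(146 / 0.25) = 584.
Z-hop total = 584 × 1.4 = 817.6 s.
Altogether 4480.7 + 817.6 = 5298.3 s, i.e. 88.3 minutes.

88.3 minutes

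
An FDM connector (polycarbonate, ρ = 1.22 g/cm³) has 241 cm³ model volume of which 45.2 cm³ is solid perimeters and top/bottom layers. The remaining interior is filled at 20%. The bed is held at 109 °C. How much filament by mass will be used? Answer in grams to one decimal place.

Interior volume = 241 − 45.2 = 195.8 cm³.
Infill volume: 0.20 × 195.8 → 39.16 cm³.
Deposited volume: 45.2 + 39.16 → 84.36 cm³.
Mass = 84.36 × 1.22, so 102.9192 g.

102.9 g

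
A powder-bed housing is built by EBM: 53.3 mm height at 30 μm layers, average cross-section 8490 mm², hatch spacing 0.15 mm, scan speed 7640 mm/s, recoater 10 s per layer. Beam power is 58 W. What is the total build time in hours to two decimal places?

8.59 hours

Number of layers: 53.3 / 0.03 → 1777 (rounded up).
Scan path per layer = 8490 / 0.15, so 56600 mm.
Per-layer scan time = 56600 / 7640, so 7.4084 s.
Per-layer time = 7.4084 + 10 = 17.4084 s.
Total: 1777 × 17.4084 s = 30934.7268 s → 8.59 hours.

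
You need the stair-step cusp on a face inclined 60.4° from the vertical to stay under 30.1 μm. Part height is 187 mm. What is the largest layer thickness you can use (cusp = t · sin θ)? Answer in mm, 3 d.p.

0.035 mm

t = h_c / sin θ = 0.0301 / 0.8695 = 0.035 mm.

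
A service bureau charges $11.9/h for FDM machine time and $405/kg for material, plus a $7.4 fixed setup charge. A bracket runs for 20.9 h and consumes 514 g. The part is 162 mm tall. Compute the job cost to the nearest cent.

Time charge: 11.9 × 20.9 → $248.71.
Material charge: 405 × 514/1000 → $208.17.
Adding setup: 248.71 + 208.17 + 7.4 → $464.28.

$464.28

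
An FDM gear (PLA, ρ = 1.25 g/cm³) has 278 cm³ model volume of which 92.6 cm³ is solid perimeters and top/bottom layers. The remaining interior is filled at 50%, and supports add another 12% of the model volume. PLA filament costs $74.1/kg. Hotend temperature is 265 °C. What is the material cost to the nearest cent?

Volume inside the shell = 278 − 92.6, so 185.4 cm³.
Infill deposited: 0.50 × 185.4 → 92.7 cm³.
Support: 0.12 × 278 → 33.36 cm³.
Deposited volume = 92.6 + 92.7 + 33.36 = 218.66 cm³.
Mass: 218.66 × 1.25 → 273.325 g.
At $74.1/kg: 273.325/1000 × 74.1 = $20.25.

$20.25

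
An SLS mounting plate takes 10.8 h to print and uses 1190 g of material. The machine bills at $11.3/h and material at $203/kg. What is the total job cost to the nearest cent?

$363.61

Time charge: 11.3 × 10.8 → $122.04.
Material charge: 203 × 1190/1000 → $241.57.
Total = 122.04 + 241.57 = $363.61.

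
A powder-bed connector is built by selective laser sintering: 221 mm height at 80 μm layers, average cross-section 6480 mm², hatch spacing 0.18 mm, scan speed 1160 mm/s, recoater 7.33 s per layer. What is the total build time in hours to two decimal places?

29.44 hours

Layers = ⌈221/0.08⌉ = 2763.
Hatch length per layer = 6480 / 0.18 = 36000 mm.
Laser time per layer = 36000 / 1160 = 31.0345 s.
Per-layer time = 31.0345 + 7.33, so 38.3645 s.
Total: 2763 × 38.3645 s = 106001.1135 s → 29.44 hours.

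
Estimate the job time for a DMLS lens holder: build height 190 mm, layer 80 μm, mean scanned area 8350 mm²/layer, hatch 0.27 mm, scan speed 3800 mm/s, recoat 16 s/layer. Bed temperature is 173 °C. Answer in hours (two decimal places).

Number of layers: 190 / 0.08 → 2375 (rounded up).
Per-layer scan distance: 8350 / 0.27 → 30925.9 mm.
Per-layer scan time = 30925.9 / 3800 = 8.1384 s.
Layer cycle = 8.1384 + 16 = 24.1384 s.
Build time = 2375 × 24.1384 = 57328.7 s = 15.92 hours.

15.92 hours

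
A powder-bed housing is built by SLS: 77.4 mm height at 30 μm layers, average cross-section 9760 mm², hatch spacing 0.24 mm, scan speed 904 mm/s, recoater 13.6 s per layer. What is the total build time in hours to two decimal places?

Number of layers: 77.4 / 0.03 → 2580 (rounded up).
Per-layer scan distance: 9760 / 0.24 → 40666.7 mm.
Scan time per layer = 40666.7 / 904 = 44.9853 s.
Layer cycle = 44.9853 + 13.6 = 58.5853 s.
2580 layers × 58.5853 s/layer = 151150.074 s, i.e. 41.99 hours.

41.99 hours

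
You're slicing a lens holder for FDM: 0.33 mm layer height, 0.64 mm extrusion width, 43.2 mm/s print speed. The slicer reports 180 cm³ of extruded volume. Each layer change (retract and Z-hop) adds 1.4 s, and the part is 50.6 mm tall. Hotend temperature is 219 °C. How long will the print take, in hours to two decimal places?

5.54 hours

Bead cross-section = 0.33 × 0.64 = 0.2112 mm².
Total extruded path = 180000/0.2112 = 852272.7 mm.
Time extruding = 852272.7 / 43.2 = 19728.5 s.
Layers = ⌈50.6/0.33⌉ = 154.
Z-hop total = 154 × 1.4, so 215.6 s.
Total = 19728.5 + 215.6 = 19944.1 s = 5.54 hours.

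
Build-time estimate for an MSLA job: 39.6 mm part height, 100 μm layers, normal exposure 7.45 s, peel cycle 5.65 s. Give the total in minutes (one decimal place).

Layer count = ceil(39.6 / 0.1) = 396.
Each layer takes = 7.45 + 5.65, so 13.1 s.
Build time: 396 × 13.1 s = 5187.6 s, i.e. 86.5 minutes.

86.5 minutes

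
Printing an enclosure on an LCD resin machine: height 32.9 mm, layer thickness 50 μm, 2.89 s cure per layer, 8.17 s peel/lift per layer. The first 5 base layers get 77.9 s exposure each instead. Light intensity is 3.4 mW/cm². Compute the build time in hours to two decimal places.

2.13 hours

Layers = ⌈32.9/0.05⌉ = 658.
Burn-in layers: 5 × (77.9 + 8.17) → 430.35 s.
Regular layers = 653 × (2.89 + 8.17) = 7222.18 s.
Total = 430.35 + 7222.18 = 7652.53 s = 2.13 hours.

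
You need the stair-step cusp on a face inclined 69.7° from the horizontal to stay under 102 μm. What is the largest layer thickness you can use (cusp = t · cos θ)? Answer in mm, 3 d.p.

Layer height = cusp / cos(69.7°) = 0.102 / 0.3469 = 0.294 mm.

0.294 mm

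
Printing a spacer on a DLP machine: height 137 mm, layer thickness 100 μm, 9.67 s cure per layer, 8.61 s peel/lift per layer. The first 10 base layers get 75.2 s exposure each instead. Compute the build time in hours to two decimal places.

Layer count = ceil(137 / 0.1) = 1370.
Bottom layers: 10 × (75.2 + 8.61) → 838.1 s.
Remaining layers = 1360 × (9.67 + 8.61) = 24860.8 s.
Total = 838.1 + 24860.8 = 25698.9 s = 7.14 hours.

7.14 hours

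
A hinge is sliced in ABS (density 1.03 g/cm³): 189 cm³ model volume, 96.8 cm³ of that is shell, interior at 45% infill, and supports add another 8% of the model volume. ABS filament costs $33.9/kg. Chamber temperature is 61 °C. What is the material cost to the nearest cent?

Interior volume = 189 − 96.8 = 92.2 cm³.
Infill deposited = 0.45 × 92.2 = 41.49 cm³.
Support = 0.08 × 189, so 15.12 cm³.
Total printed volume: 96.8 + 41.49 + 15.12 → 153.41 cm³.
Mass = 153.41 × 1.03, so 158.0123 g.
Cost = 158.0123 g / 1000 × $33.9/kg = $5.36.

$5.36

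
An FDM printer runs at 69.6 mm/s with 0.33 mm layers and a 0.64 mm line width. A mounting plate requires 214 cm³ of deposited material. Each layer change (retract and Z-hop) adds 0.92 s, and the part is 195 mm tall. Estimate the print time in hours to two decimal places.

Bead cross-section: 0.33 × 0.64 → 0.2112 mm².
Total extruded path = 214000/0.2112 = 1013257.6 mm.
Extrusion time = 1013257.6 / 69.6 = 14558.3 s.
Layers = ⌈195/0.33⌉ = 591.
Z-hop total: 591 × 0.92 → 543.72 s.
Total = 14558.3 + 543.72 = 15102.02 s = 4.20 hours.

4.20 hours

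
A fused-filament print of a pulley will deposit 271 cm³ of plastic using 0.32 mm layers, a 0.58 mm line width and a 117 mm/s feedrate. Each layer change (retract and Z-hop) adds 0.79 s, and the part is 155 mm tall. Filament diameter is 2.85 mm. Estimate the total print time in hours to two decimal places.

3.57 hours

Line area = 0.32 × 0.58 = 0.1856 mm².
Toolpath length = 271 cm³ / 0.1856 mm² = 271000 / 0.1856 = 1460129.3 mm.
Time extruding = 1460129.3 / 117, so 12479.7 s.
Layers = ⌈155/0.32⌉ = 485.
Layer-change overhead: 485 × 0.79 → 383.15 s.
Altogether 12479.7 + 383.15 = 12862.85 s, i.e. 3.57 hours.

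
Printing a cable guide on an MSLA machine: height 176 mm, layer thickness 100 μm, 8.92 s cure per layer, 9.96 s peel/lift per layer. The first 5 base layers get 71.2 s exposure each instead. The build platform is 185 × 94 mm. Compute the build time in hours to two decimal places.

Layer count = ceil(176 / 0.1) = 1760.
Burn-in layers: 5 × (71.2 + 9.96) → 405.8 s.
Regular layers = 1755 × (8.92 + 9.96), so 33134.4 s.
Total = 405.8 + 33134.4 = 33540.2 s = 9.32 hours.

9.32 hours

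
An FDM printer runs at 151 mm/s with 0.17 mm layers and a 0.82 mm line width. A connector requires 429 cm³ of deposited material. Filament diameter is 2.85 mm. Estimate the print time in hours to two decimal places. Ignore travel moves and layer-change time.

Extrusion cross-section = 0.17 × 0.82 = 0.1394 mm².
Toolpath length = 429 cm³ / 0.1394 mm² = 429000 / 0.1394 = 3077474.9 mm.
Time extruding = 3077474.9 / 151 = 20380.6 s.
That's 20380.6 s → 5.66 hours.

5.66 hours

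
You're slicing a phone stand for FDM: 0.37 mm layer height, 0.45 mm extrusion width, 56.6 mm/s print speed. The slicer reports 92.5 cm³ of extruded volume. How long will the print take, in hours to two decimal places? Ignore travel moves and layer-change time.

2.73 hours

Extrusion cross-section: 0.37 × 0.45 → 0.1665 mm².
Path length: 92500 mm³ / 0.1665 mm² → 555555.6 mm.
Extrusion time = 555555.6 / 56.6, so 9815.5 s.
9815.5 s = 2.73 hours.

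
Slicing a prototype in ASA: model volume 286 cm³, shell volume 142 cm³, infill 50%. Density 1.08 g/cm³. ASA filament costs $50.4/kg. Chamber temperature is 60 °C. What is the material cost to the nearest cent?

Infill region = 286 − 142, so 144 cm³.
Infill deposited = 0.50 × 144 = 72 cm³.
Total extruded = 142 + 72 = 214 cm³.
Mass = 214 × 1.08 = 231.12 g.
At $50.4/kg: 231.12/1000 × 50.4 = $11.65.

$11.65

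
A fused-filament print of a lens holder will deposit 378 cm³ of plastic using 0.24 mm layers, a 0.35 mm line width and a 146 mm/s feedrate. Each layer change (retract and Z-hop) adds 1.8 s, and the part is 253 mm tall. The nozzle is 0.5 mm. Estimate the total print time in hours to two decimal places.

Line area: 0.24 × 0.35 → 0.084 mm².
Toolpath length = 378 cm³ / 0.084 mm² = 378000 / 0.084 = 4500000 mm.
Extrusion time = 4500000 / 146 = 30821.9 s.
Layer count = ceil(253 / 0.24) = 1055.
Non-print overhead = 1055 × 1.8, so 1899 s.
Total = 30821.9 + 1899 = 32720.9 s = 9.09 hours.

9.09 hours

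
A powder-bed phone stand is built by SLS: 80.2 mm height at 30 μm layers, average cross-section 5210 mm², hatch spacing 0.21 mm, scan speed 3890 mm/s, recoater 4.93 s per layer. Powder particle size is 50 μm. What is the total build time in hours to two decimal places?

Number of layers: 80.2 / 0.03 → 2674 (rounded up).
Scan path per layer: 5210 / 0.21 → 24809.5 mm.
Scan time per layer = 24809.5 / 3890 = 6.3778 s.
Time per layer = 6.3778 + 4.93, so 11.3078 s.
2674 layers × 11.3078 s/layer = 30237.0572 s, i.e. 8.40 hours.

8.40 hours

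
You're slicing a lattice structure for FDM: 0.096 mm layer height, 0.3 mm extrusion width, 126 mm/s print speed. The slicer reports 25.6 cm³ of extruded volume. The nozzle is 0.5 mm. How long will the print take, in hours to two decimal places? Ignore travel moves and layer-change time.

Extrusion cross-section: 0.096 × 0.3 → 0.0288 mm².
Toolpath length = 25.6 cm³ / 0.0288 mm² = 25600 / 0.0288 = 888888.9 mm.
Time extruding = 888888.9 / 126, so 7054.7 s.
That's 7054.7 s → 1.96 hours.

1.96 hours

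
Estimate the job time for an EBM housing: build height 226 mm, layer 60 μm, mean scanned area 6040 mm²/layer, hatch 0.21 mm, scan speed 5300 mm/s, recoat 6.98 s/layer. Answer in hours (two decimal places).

12.98 hours

Layer count = ceil(226 / 0.06) = 3767.
Hatch length per layer = 6040 / 0.21, so 28761.9 mm.
Scan time per layer = 28761.9 / 5300, so 5.4268 s.
Time per layer = 5.4268 + 6.98 = 12.4068 s.
Total: 3767 × 12.4068 s = 46736.4156 s → 12.98 hours.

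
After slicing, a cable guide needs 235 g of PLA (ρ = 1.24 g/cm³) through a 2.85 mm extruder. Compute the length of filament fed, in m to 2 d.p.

Extruded volume: 235/1.24 = 189.5161 cm³ (189516.1 mm³).
A = π r² = π × 1.425² = 6.3794 mm².
L = V/A = 189516.1/6.3794 = 29707.51 mm → 29.71 m.

29.71 m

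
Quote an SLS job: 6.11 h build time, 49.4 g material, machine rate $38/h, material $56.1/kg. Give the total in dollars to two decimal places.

$234.95

Machine cost: 38 × 6.11 → $232.18.
Material charge = 56.1 × 49.4/1000 = $2.77134.
Job cost: 232.18 + 2.77134 = 234.95134 ≈ $234.95.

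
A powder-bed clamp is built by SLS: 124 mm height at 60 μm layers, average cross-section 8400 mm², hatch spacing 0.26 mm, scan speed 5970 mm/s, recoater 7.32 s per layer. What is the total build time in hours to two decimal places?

Layers = ⌈124/0.06⌉ = 2067.
Per-layer scan distance = 8400 / 0.26, so 32307.7 mm.
Scan time per layer: 32307.7 / 5970 → 5.4117 s.
Layer cycle = 5.4117 + 7.32, so 12.7317 s.
Total: 2067 × 12.7317 s = 26316.4239 s → 7.31 hours.

7.31 hours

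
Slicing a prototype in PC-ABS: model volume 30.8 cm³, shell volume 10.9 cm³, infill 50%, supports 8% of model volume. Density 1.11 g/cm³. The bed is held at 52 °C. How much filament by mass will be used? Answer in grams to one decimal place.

Infill region: 30.8 − 10.9 → 19.9 cm³.
Deposited infill = 0.50 × 19.9 = 9.95 cm³.
Support = 0.08 × 30.8, so 2.464 cm³.
Total printed volume = 10.9 + 9.95 + 2.464 = 23.314 cm³.
Mass: 23.314 × 1.11 → 25.87854 g.

25.9 g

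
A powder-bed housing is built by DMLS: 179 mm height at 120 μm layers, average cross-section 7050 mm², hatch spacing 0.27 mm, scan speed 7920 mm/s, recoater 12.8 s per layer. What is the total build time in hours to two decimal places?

Layers = ⌈179/0.12⌉ = 1492.
Hatch length per layer: 7050 / 0.27 → 26111.1 mm.
Per-layer scan time = 26111.1 / 7920, so 3.2969 s.
Layer cycle = 3.2969 + 12.8, so 16.0969 s.
1492 layers × 16.0969 s/layer = 24016.5748 s, i.e. 6.67 hours.

6.67 hours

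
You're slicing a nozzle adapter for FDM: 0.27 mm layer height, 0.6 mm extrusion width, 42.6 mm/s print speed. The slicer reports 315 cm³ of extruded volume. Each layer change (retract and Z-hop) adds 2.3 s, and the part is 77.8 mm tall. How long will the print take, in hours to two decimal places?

12.86 hours

Line area = 0.27 × 0.6, so 0.162 mm².
Path length: 315000 mm³ / 0.162 mm² → 1944444.4 mm.
Extrusion time: 1944444.4 / 42.6 → 45644.2 s.
Layer count = ceil(77.8 / 0.27) = 289.
Z-hop total = 289 × 2.3, so 664.7 s.
Altogether 45644.2 + 664.7 = 46308.9 s, i.e. 12.86 hours.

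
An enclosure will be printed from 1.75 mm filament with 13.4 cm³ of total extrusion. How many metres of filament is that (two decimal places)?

5.57 m

A = π r² = π × 0.875² = 2.4053 mm².
Length = 13.4 cm³ / 2.4053 mm² = 13400 / 2.4053 = 5571.03 mm = 5.57 m.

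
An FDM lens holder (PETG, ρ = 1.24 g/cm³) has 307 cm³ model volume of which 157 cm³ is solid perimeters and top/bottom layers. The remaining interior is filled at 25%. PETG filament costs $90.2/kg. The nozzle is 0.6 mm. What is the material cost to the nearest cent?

$21.75

Volume inside the shell: 307 − 157 → 150 cm³.
Infill volume: 0.25 × 150 → 37.5 cm³.
Total printed volume = 157 + 37.5 = 194.5 cm³.
Mass: 194.5 × 1.24 → 241.18 g.
At $90.2/kg: 241.18/1000 × 90.2 = $21.75.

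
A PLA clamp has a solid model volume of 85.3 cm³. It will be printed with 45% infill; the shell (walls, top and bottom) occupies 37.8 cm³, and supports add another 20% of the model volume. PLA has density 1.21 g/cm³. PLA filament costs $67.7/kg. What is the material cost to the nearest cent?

Volume inside the shell = 85.3 − 37.8 = 47.5 cm³.
Deposited infill = 0.45 × 47.5, so 21.375 cm³.
Support = 0.20 × 85.3 = 17.06 cm³.
Total printed volume = 37.8 + 21.375 + 17.06 = 76.235 cm³.
Mass: 76.235 × 1.21 → 92.24435 g.
Cost = 92.24435 g / 1000 × $67.7/kg = $6.24.

$6.24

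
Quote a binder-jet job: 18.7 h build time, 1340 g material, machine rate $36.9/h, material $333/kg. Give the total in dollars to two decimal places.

$1136.25

Machine-time cost = 36.9 × 18.7 = $690.03.
Material cost: 333 × 1340/1000 → $446.22.
Total = 690.03 + 446.22 = $1136.25.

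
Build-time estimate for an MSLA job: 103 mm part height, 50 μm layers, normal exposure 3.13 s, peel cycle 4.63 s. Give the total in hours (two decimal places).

4.44 hours

Layers = ⌈103/0.05⌉ = 2060.
Each layer takes = 3.13 + 4.63 = 7.76 s.
Total = 2060 × 7.76 = 15985.6 s = 4.44 hours.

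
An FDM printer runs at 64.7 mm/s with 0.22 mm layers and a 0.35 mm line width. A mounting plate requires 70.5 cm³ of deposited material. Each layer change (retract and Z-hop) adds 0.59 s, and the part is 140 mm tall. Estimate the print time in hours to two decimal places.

Bead cross-section = 0.22 × 0.35 = 0.077 mm².
Total extruded path = 70500/0.077 = 915584.4 mm.
Extrusion time: 915584.4 / 64.7 → 14151.2 s.
Number of layers: 140 / 0.22 → 637 (rounded up).
Z-hop total: 637 × 0.59 → 375.83 s.
Altogether 14151.2 + 375.83 = 14527.03 s, i.e. 4.04 hours.

4.04 hours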